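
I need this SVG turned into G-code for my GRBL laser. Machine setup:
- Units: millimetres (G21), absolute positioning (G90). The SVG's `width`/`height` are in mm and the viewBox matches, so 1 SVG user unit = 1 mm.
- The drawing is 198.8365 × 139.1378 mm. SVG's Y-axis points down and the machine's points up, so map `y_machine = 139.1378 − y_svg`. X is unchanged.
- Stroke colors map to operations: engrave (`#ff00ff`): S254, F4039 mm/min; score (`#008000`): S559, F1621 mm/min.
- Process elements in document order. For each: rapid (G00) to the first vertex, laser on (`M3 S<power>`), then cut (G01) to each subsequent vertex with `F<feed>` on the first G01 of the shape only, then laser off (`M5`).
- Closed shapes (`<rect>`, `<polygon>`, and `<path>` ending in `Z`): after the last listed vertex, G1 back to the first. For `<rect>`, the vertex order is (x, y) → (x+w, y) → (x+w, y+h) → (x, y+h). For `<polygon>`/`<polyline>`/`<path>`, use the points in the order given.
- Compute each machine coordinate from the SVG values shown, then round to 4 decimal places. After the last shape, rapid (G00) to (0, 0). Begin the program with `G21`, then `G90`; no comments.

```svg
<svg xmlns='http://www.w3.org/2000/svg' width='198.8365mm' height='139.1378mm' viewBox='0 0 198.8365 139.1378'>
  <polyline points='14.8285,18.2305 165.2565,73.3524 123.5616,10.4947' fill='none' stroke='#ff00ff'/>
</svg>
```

1 u = 1 mm; y_m = 139.1378 − y.

[1] `<polyline>` open polyline, #ff00ff→engrave S254 F4039: (14.8285,120.9073) → (165.2565,65.7854) → (123.5616,128.6431)

G21
G90
G00 X14.8285 Y120.9073
M3 S254
G01 X165.2565 Y65.7854 F4039
G01 X123.5616 Y128.6431
M5
G00 X0.0000 Y0.0000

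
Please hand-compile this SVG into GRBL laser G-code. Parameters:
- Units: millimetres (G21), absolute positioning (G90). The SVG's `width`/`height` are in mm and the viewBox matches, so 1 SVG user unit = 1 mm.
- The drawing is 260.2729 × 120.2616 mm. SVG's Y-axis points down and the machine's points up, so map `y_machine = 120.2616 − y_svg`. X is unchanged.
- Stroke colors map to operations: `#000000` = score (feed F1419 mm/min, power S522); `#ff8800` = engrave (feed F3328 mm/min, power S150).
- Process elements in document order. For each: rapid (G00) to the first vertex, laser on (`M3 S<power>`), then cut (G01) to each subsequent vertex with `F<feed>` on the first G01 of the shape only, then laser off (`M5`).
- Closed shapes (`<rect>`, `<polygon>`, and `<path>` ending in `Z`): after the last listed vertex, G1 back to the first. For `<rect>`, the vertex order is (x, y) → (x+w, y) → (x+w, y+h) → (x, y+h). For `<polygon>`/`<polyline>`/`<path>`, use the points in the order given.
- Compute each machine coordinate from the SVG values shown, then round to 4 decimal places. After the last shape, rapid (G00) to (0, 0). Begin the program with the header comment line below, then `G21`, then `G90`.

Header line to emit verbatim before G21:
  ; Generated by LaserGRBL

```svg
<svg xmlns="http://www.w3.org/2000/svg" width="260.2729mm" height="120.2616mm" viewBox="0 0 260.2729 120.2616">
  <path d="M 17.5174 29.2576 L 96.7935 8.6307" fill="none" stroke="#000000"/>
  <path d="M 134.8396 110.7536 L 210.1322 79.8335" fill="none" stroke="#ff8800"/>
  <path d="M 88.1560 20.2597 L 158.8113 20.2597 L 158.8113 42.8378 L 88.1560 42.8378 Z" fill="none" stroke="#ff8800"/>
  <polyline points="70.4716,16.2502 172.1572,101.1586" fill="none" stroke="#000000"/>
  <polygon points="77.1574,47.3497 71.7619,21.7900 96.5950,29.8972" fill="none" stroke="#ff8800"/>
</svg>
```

1 u = 1 mm; y_m = 120.2616 − y.

[1] `<path>` line segment, #000000→score S522 F1419: (17.5174,91.0040) → (96.7935,111.6309)

[2] `<path>` line segment, #ff8800→engrave S150 F3328: (134.8396,9.5080) → (210.1322,40.4281)

[3] `<path>` rectangle, #ff8800→engrave S150 F3328: (88.1560,100.0019) → (158.8113,100.0019) → (158.8113,77.4238) → (88.1560,77.4238) → (88.1560,100.0019) (closed)

[4] `<polyline>` line segment, #000000→score S522 F1419: (70.4716,104.0114) → (172.1572,19.1030)

[5] `<polygon>` regular polygon, #ff8800→engrave S150 F3328: (77.1574,72.9119) → (71.7619,98.4716) → (96.5950,90.3644) → (77.1574,72.9119) (closed)

; Generated by LaserGRBL
G21
G90
G00 X17.5174 Y91.0040
M3 S522
G01 X96.7935 Y111.6309 F1419
M5
G00 X134.8396 Y9.5080
M3 S150
G01 X210.1322 Y40.4281 F3328
M5
G00 X88.1560 Y100.0019
M3 S150
G01 X158.8113 Y100.0019 F3328
G01 X158.8113 Y77.4238
G01 X88.1560 Y77.4238
G01 X88.1560 Y100.0019
M5
G00 X70.4716 Y104.0114
M3 S522
G01 X172.1572 Y19.1030 F1419
M5
G00 X77.1574 Y72.9119
M3 S150
G01 X71.7619 Y98.4716 F3328
G01 X96.5950 Y90.3644
G01 X77.1574 Y72.9119
M5
G00 X0.0000 Y0.0000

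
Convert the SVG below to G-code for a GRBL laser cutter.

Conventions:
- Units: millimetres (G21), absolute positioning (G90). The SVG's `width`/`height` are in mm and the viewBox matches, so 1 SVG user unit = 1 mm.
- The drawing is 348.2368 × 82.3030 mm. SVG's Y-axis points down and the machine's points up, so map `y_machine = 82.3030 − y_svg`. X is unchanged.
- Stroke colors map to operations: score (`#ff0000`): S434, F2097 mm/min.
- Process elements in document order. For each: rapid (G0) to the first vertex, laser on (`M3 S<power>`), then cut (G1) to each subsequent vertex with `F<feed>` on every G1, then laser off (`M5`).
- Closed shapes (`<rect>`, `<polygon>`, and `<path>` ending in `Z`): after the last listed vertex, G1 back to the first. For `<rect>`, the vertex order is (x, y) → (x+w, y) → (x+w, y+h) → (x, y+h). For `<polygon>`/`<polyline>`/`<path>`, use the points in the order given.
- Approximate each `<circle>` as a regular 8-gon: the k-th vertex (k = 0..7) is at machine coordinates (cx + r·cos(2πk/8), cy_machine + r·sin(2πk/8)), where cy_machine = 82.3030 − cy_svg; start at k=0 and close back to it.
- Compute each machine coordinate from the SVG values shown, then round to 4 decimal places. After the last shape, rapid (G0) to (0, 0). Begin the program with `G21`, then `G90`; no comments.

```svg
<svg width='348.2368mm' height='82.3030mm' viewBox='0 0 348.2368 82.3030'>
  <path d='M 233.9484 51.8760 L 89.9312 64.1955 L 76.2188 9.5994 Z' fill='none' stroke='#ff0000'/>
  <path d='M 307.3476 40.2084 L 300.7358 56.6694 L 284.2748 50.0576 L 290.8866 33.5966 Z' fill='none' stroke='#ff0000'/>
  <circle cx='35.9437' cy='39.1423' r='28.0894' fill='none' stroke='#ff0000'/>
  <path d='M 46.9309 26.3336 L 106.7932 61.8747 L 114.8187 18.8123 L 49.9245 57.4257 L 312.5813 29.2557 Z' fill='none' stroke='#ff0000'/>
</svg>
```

G21
G90
G0 X233.9484 Y30.4270
M3 S434
G1 X89.9312 Y18.1075 F2097
G1 X76.2188 Y72.7036 F2097
G1 X233.9484 Y30.4270 F2097
M5
G0 X307.3476 Y42.0946
M3 S434
G1 X300.7358 Y25.6336 F2097
G1 X284.2748 Y32.2454 F2097
G1 X290.8866 Y48.7064 F2097
G1 X307.3476 Y42.0946 F2097
M5
G0 X64.0331 Y43.1607
M3 S434
G1 X55.8059 Y63.0229 F2097
G1 X35.9437 Y71.2501 F2097
G1 X16.0815 Y63.0229 F2097
G1 X7.8543 Y43.1607 F2097
G1 X16.0815 Y23.2985 F2097
G1 X35.9437 Y15.0713 F2097
G1 X55.8059 Y23.2985 F2097
G1 X64.0331 Y43.1607 F2097
M5
G0 X46.9309 Y55.9694
M3 S434
G1 X106.7932 Y20.4283 F2097
G1 X114.8187 Y63.4907 F2097
G1 X49.9245 Y24.8773 F2097
G1 X312.5813 Y53.0473 F2097
G1 X46.9309 Y55.9694 F2097
M5
G0 X0.0000 Y0.0000

1 u = 1 mm; y_m = 82.3030 − y.

[1] `<path>` closed polygon, #ff0000→score S434 F2097: (233.9484,30.4270) → (89.9312,18.1075) → (76.2188,72.7036) → (233.9484,30.4270) (closed)

[2] `<path>` regular polygon, #ff0000→score S434 F2097: (307.3476,42.0946) → (300.7358,25.6336) → (284.2748,32.2454) → (290.8866,48.7064) → (307.3476,42.0946) (closed)

[3] `<circle>` circle, #ff0000→score S434 F2097: (64.0331,43.1607) → (55.8059,63.0229) → (35.9437,71.2501) → (16.0815,63.0229) → (7.8543,43.1607) → (16.0815,23.2985) → (35.9437,15.0713) → (55.8059,23.2985) → (64.0331,43.1607) (closed)

[4] `<path>` closed polygon, #ff0000→score S434 F2097: (46.9309,55.9694) → (106.7932,20.4283) → (114.8187,63.4907) → (49.9245,24.8773) → (312.5813,53.0473) → (46.9309,55.9694) (closed)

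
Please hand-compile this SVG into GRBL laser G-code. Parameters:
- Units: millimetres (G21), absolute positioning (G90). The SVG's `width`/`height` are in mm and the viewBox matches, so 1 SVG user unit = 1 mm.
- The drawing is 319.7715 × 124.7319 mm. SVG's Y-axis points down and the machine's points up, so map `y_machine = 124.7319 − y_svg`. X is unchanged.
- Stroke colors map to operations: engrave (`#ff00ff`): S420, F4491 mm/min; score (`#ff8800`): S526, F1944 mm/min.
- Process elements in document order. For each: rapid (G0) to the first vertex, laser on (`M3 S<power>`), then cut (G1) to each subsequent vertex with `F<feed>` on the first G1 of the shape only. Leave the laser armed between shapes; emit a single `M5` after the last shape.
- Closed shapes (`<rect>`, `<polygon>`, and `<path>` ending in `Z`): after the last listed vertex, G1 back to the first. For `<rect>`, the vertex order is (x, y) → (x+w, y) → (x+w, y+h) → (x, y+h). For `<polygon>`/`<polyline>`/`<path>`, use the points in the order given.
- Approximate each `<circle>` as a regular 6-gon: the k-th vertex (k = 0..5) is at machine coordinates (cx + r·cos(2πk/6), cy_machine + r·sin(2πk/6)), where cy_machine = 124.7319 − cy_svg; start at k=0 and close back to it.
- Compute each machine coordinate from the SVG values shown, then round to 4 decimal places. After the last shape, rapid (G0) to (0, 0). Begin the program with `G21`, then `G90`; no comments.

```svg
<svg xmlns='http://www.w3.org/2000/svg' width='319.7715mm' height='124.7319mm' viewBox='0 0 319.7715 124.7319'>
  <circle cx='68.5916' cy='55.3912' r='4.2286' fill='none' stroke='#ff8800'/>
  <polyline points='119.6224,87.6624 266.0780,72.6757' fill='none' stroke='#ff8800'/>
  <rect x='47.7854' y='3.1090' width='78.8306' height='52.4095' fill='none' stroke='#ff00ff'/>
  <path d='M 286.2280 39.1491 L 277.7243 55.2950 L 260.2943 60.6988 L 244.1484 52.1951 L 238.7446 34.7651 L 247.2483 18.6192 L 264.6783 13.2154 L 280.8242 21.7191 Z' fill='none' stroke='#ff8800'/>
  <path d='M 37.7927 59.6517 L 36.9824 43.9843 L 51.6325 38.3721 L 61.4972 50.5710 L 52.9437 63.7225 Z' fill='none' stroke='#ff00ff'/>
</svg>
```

G21
G90
G0 X72.8202 Y69.3407
M3 S526
G1 X70.7059 Y73.0028 F1944
G1 X66.4773 Y73.0028
G1 X64.3630 Y69.3407
G1 X66.4773 Y65.6786
G1 X70.7059 Y65.6786
G1 X72.8202 Y69.3407
G0 X119.6224 Y37.0695
M3 S526
G1 X266.0780 Y52.0562 F1944
G0 X47.7854 Y121.6229
M3 S420
G1 X126.6160 Y121.6229 F4491
G1 X126.6160 Y69.2134
G1 X47.7854 Y69.2134
G1 X47.7854 Y121.6229
G0 X286.2280 Y85.5828
M3 S526
G1 X277.7243 Y69.4369 F1944
G1 X260.2943 Y64.0331
G1 X244.1484 Y72.5368
G1 X238.7446 Y89.9668
G1 X247.2483 Y106.1127
G1 X264.6783 Y111.5165
G1 X280.8242 Y103.0128
G1 X286.2280 Y85.5828
G0 X37.7927 Y65.0802
M3 S420
G1 X36.9824 Y80.7476 F4491
G1 X51.6325 Y86.3598
G1 X61.4972 Y74.1609
G1 X52.9437 Y61.0094
G1 X37.7927 Y65.0802
M5
G0 X0.0000 Y0.0000

Since the viewBox matches the mm dimensions, user units are millimetres directly. The only transform is the Y-flip y_m = 124.7319 − y_svg.

Shape 1 is a circle drawn with `<circle>`. Its stroke #ff8800 means score at S526, F1944. After flipping Y the toolpath is (72.8202,69.3407) → (70.7059,73.0028) → (66.4773,73.0028) → (64.3630,69.3407) → (66.4773,65.6786) → (70.7059,65.6786) → (72.8202,69.3407), returning to the start.

Shape 2 is a line segment drawn with `<polyline>`. Its stroke #ff8800 means score at S526, F1944. After flipping Y the toolpath is (119.6224,37.0695) → (266.0780,52.0562).

Shape 3 is a rectangle drawn with `<rect>`. Its stroke #ff00ff means engrave at S420, F4491. After flipping Y the toolpath is (47.7854,121.6229) → (126.6160,121.6229) → (126.6160,69.2134) → (47.7854,69.2134) → (47.7854,121.6229), returning to the start.

Shape 4 is a regular polygon drawn with `<path>`. Its stroke #ff8800 means score at S526, F1944. After flipping Y the toolpath is (286.2280,85.5828) → (277.7243,69.4369) → (260.2943,64.0331) → (244.1484,72.5368) → (238.7446,89.9668) → (247.2483,106.1127) → (264.6783,111.5165) → (280.8242,103.0128) → (286.2280,85.5828), returning to the start.

Shape 5 is a regular polygon drawn with `<path>`. Its stroke #ff00ff means engrave at S420, F4491. After flipping Y the toolpath is (37.7927,65.0802) → (36.9824,80.7476) → (51.6325,86.3598) → (61.4972,74.1609) → (52.9437,61.0094) → (37.7927,65.0802), returning to the start.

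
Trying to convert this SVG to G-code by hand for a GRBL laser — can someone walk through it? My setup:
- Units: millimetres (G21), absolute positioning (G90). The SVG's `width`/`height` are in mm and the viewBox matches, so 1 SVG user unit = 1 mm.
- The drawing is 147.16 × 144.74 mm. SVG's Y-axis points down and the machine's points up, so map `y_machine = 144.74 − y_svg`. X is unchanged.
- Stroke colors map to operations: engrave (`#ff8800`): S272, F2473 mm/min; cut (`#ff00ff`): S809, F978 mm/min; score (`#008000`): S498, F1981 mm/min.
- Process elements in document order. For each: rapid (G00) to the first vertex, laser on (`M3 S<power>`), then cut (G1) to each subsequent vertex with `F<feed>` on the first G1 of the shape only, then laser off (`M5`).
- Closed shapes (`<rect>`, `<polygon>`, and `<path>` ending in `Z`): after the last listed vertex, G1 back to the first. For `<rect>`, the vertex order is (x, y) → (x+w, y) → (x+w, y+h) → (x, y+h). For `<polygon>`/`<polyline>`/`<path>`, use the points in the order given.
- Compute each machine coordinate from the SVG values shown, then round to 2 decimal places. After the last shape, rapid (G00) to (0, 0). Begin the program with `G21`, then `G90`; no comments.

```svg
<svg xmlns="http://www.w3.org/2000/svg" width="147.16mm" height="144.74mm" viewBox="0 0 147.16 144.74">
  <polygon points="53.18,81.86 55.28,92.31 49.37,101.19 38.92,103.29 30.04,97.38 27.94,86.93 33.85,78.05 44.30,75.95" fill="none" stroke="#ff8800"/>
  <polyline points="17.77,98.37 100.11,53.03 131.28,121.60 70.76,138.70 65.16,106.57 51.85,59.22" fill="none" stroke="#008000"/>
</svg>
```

viewBox `0 0 147.16 144.74` with mm width/height → 1 unit = 1 mm. Flip: y_m = 144.74 − y_svg.

**Shape 1** — `<polygon>` regular polygon, stroke `#ff8800` → engrave (S272, F2473). Machine vertices: (53.18,62.88) → (55.28,52.43) → (49.37,43.55) → (38.92,41.45) → (30.04,47.36) → (27.94,57.81) → (33.85,66.69) → (44.30,68.79) → (53.18,62.88). Closed: final G1 returns to the first vertex.

**Shape 2** — `<polyline>` open polyline, stroke `#008000` → score (S498, F1981). Machine vertices: (17.77,46.37) → (100.11,91.71) → (131.28,23.14) → (70.76,6.04) → (65.16,38.17) → (51.85,85.52). Open path.

G21
G90
G00 X53.18 Y62.88
M3 S272
G1 X55.28 Y52.43 F2473
G1 X49.37 Y43.55
G1 X38.92 Y41.45
G1 X30.04 Y47.36
G1 X27.94 Y57.81
G1 X33.85 Y66.69
G1 X44.30 Y68.79
G1 X53.18 Y62.88
M5
G00 X17.77 Y46.37
M3 S498
G1 X100.11 Y91.71 F1981
G1 X131.28 Y23.14
G1 X70.76 Y6.04
G1 X65.16 Y38.17
G1 X51.85 Y85.52
M5
G00 X0.00 Y0.00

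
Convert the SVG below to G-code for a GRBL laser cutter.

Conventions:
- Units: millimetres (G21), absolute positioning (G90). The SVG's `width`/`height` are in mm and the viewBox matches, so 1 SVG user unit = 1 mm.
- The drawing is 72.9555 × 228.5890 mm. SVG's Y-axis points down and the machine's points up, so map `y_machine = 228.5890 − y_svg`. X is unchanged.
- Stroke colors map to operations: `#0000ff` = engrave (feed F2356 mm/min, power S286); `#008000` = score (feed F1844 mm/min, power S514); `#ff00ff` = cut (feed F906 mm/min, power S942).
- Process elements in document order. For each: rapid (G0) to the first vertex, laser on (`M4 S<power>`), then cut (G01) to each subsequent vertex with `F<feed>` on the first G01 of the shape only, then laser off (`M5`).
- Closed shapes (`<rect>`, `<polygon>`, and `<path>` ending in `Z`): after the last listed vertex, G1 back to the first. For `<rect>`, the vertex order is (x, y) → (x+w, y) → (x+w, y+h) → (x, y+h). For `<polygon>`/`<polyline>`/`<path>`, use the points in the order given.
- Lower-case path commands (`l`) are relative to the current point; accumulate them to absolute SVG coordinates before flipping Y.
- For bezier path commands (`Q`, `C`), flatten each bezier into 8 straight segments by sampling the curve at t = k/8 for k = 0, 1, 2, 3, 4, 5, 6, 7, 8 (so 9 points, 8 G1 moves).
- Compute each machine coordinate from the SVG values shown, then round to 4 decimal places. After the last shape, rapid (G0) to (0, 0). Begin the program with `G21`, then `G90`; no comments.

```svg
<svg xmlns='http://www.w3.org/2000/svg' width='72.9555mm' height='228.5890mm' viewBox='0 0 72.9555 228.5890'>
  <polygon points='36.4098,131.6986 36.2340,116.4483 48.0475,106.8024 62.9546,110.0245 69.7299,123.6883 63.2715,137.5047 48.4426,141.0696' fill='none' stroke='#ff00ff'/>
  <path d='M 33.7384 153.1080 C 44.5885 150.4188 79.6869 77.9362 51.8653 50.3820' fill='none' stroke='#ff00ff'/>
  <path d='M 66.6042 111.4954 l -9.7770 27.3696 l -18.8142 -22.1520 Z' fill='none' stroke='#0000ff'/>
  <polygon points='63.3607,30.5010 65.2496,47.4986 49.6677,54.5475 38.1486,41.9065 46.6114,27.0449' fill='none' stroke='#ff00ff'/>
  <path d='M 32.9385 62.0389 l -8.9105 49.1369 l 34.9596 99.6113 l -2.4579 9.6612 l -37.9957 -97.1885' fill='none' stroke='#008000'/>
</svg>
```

viewBox `0 0 72.9555 228.5890` with mm width/height → 1 unit = 1 mm. Flip: y_m = 228.5890 − y_svg.

**Shape 1** — `<polygon>` regular polygon, stroke `#ff00ff` → cut (S942, F906). Machine vertices: (36.4098,96.8904) → (36.2340,112.1407) → (48.0475,121.7866) → (62.9546,118.5645) → (69.7299,104.9007) → (63.2715,91.0843) → (48.4426,87.5194) → (36.4098,96.8904). Closed: final G1 returns to the first vertex.

**Shape 2** — `<path>` cubic bezier, stroke `#ff00ff` → cut (S942, F906). Control points (SVG): P0=(33.7384,153.1080), P1=(44.5885,150.4188), P2=(79.6869,77.9362), P3=(51.8653,50.3820); sampled at t=k/8. Machine vertices: (33.7384,75.4810) → (38.7736,79.5369) → (45.0605,88.7916) → (51.5777,101.9007) → (57.3037,117.5196) → (61.2170,134.3041) → (62.2960,150.9098) → (59.5193,165.9922) → (51.8653,178.2070). Open path.

**Shape 3** — `<path>` regular polygon, stroke `#0000ff` → engrave (S286, F2356). Machine vertices: (66.6042,117.0936) → (56.8272,89.7240) → (38.0130,111.8760) → (66.6042,117.0936). Closed: final G1 returns to the first vertex.

**Shape 4** — `<polygon>` regular polygon, stroke `#ff00ff` → cut (S942, F906). Machine vertices: (63.3607,198.0880) → (65.2496,181.0904) → (49.6677,174.0415) → (38.1486,186.6825) → (46.6114,201.5441) → (63.3607,198.0880). Closed: final G1 returns to the first vertex.

**Shape 5** — `<path>` open polyline, stroke `#008000` → score (S514, F1844). Machine vertices: (32.9385,166.5501) → (24.0280,117.4132) → (58.9876,17.8019) → (56.5297,8.1407) → (18.5340,105.3292). Open path.

G21
G90
G0 X36.4098 Y96.8904
M4 S942
G01 X36.2340 Y112.1407 F906
G01 X48.0475 Y121.7866
G01 X62.9546 Y118.5645
G01 X69.7299 Y104.9007
G01 X63.2715 Y91.0843
G01 X48.4426 Y87.5194
G01 X36.4098 Y96.8904
M5
G0 X33.7384 Y75.4810
M4 S942
G01 X38.7736 Y79.5369 F906
G01 X45.0605 Y88.7916
G01 X51.5777 Y101.9007
G01 X57.3037 Y117.5196
G01 X61.2170 Y134.3041
G01 X62.2960 Y150.9098
G01 X59.5193 Y165.9922
G01 X51.8653 Y178.2070
M5
G0 X66.6042 Y117.0936
M4 S286
G01 X56.8272 Y89.7240 F2356
G01 X38.0130 Y111.8760
G01 X66.6042 Y117.0936
M5
G0 X63.3607 Y198.0880
M4 S942
G01 X65.2496 Y181.0904 F906
G01 X49.6677 Y174.0415
G01 X38.1486 Y186.6825
G01 X46.6114 Y201.5441
G01 X63.3607 Y198.0880
M5
G0 X32.9385 Y166.5501
M4 S514
G01 X24.0280 Y117.4132 F1844
G01 X58.9876 Y17.8019
G01 X56.5297 Y8.1407
G01 X18.5340 Y105.3292
M5
G0 X0.0000 Y0.0000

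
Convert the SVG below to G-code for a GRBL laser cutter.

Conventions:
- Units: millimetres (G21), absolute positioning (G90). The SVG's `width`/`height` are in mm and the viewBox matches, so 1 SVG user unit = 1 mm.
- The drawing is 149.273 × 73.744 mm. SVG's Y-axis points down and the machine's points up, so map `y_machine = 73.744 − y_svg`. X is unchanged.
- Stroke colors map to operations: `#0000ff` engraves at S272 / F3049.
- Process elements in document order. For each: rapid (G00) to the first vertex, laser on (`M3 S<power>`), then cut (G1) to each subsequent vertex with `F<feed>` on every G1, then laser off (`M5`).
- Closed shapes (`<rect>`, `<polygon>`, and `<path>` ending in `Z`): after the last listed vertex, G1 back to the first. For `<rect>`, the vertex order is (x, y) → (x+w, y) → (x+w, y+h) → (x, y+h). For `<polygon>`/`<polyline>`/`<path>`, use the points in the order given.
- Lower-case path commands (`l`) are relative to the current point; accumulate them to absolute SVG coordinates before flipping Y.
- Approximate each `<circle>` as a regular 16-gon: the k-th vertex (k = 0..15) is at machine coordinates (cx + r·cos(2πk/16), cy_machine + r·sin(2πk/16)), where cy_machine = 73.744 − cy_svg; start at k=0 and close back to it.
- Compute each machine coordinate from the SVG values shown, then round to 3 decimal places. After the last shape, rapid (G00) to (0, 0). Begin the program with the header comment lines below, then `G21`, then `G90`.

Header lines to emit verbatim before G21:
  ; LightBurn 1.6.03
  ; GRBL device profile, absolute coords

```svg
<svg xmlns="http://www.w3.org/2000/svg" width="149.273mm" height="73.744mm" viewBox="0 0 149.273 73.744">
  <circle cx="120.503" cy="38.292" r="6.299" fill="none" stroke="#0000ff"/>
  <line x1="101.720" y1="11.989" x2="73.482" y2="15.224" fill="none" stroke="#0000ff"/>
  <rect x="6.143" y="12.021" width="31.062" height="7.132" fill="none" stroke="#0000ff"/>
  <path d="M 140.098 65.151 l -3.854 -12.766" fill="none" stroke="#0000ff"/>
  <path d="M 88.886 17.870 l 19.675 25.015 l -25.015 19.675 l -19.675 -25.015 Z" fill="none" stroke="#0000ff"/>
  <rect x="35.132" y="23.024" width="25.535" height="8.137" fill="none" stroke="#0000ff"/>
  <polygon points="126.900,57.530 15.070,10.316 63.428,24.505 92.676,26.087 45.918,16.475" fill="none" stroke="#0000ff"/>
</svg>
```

; LightBurn 1.6.03
; GRBL device profile, absolute coords
G21
G90
G00 X126.802 Y35.452
M3 S272
G1 X126.323 Y37.863 F3049
G1 X124.957 Y39.906 F3049
G1 X122.914 Y41.272 F3049
G1 X120.503 Y41.751 F3049
G1 X118.092 Y41.272 F3049
G1 X116.049 Y39.906 F3049
G1 X114.683 Y37.863 F3049
G1 X114.204 Y35.452 F3049
G1 X114.683 Y33.041 F3049
G1 X116.049 Y30.998 F3049
G1 X118.092 Y29.632 F3049
G1 X120.503 Y29.153 F3049
G1 X122.914 Y29.632 F3049
G1 X124.957 Y30.998 F3049
G1 X126.323 Y33.041 F3049
G1 X126.802 Y35.452 F3049
M5
G00 X101.720 Y61.755
M3 S272
G1 X73.482 Y58.520 F3049
M5
G00 X6.143 Y61.723
M3 S272
G1 X37.205 Y61.723 F3049
G1 X37.205 Y54.591 F3049
G1 X6.143 Y54.591 F3049
G1 X6.143 Y61.723 F3049
M5
G00 X140.098 Y8.593
M3 S272
G1 X136.244 Y21.359 F3049
M5
G00 X88.886 Y55.874
M3 S272
G1 X108.561 Y30.859 F3049
G1 X83.546 Y11.184 F3049
G1 X63.871 Y36.199 F3049
G1 X88.886 Y55.874 F3049
M5
G00 X35.132 Y50.720
M3 S272
G1 X60.667 Y50.720 F3049
G1 X60.667 Y42.583 F3049
G1 X35.132 Y42.583 F3049
G1 X35.132 Y50.720 F3049
M5
G00 X126.900 Y16.214
M3 S272
G1 X15.070 Y63.428 F3049
G1 X63.428 Y49.239 F3049
G1 X92.676 Y47.657 F3049
G1 X45.918 Y57.269 F3049
G1 X126.900 Y16.214 F3049
M5
G00 X0.000 Y0.000

1 u = 1 mm; y_m = 73.744 − y.

[1] `<circle>` circle, #0000ff→engrave S272 F3049: (126.802,35.452) → (126.323,37.863) → (124.957,39.906) → (122.914,41.272) → (120.503,41.751) → (118.092,41.272) → (116.049,39.906) → (114.683,37.863) → (114.204,35.452) → (114.683,33.041) → (116.049,30.998) → (118.092,29.632) → (120.503,29.153) → (122.914,29.632) → (124.957,30.998) → (126.323,33.041) → (126.802,35.452) (closed)

[2] `<line>` line segment, #0000ff→engrave S272 F3049: (101.720,61.755) → (73.482,58.520)

[3] `<rect>` rectangle, #0000ff→engrave S272 F3049: (6.143,61.723) → (37.205,61.723) → (37.205,54.591) → (6.143,54.591) → (6.143,61.723) (closed)

[4] `<path>` line segment, #0000ff→engrave S272 F3049: (140.098,8.593) → (136.244,21.359)

[5] `<path>` regular polygon, #0000ff→engrave S272 F3049: (88.886,55.874) → (108.561,30.859) → (83.546,11.184) → (63.871,36.199) → (88.886,55.874) (closed)

[6] `<rect>` rectangle, #0000ff→engrave S272 F3049: (35.132,50.720) → (60.667,50.720) → (60.667,42.583) → (35.132,42.583) → (35.132,50.720) (closed)

[7] `<polygon>` closed polygon, #0000ff→engrave S272 F3049: (126.900,16.214) → (15.070,63.428) → (63.428,49.239) → (92.676,47.657) → (45.918,57.269) → (126.900,16.214) (closed)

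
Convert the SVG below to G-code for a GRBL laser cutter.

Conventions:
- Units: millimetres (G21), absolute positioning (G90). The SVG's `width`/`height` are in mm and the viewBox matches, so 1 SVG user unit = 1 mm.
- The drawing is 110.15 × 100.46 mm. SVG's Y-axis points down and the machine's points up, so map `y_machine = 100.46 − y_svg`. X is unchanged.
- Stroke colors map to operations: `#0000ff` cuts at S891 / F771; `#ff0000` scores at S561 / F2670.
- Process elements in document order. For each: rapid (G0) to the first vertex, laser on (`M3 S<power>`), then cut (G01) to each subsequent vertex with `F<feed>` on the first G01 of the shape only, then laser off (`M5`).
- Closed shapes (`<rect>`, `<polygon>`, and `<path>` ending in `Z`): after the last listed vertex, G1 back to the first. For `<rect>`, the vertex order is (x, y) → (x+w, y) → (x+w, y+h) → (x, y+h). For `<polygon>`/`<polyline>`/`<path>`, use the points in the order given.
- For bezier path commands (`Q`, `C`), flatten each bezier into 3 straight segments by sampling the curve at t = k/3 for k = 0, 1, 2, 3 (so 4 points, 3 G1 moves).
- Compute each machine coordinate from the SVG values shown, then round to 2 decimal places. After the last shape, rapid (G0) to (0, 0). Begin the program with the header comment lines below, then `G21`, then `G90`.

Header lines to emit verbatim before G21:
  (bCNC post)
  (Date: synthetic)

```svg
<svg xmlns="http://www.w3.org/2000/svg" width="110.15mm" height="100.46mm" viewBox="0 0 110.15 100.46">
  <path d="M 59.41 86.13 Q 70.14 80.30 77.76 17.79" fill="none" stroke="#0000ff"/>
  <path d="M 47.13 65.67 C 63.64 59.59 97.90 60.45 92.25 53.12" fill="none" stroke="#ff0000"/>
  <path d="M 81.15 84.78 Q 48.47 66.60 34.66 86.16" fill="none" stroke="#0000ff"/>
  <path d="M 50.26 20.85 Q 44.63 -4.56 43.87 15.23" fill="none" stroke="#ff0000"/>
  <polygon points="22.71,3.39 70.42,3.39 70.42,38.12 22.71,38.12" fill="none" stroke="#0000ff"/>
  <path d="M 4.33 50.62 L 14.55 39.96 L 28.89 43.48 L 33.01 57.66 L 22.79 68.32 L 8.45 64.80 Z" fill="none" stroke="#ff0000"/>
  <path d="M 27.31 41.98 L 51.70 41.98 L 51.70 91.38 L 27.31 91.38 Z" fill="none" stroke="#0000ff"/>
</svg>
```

Since the viewBox matches the mm dimensions, user units are millimetres directly. The only transform is the Y-flip y_m = 100.46 − y_svg.

Shape 1 is a quadratic bezier drawn with `<path>`. Its stroke #0000ff means cut at S891, F771. After flipping Y the toolpath is (59.41,14.33) → (66.22,24.51) → (72.33,47.29) → (77.76,82.67).

Shape 2 is a cubic bezier drawn with `<path>`. Its stroke #ff0000 means score at S561, F2670. After flipping Y the toolpath is (47.13,34.79) → (67.42,39.12) → (86.73,42.18) → (92.25,47.34).

Shape 3 is a quadratic bezier drawn with `<path>`. Its stroke #0000ff means cut at S891, F771. After flipping Y the toolpath is (81.15,15.68) → (61.46,23.61) → (45.96,23.15) → (34.66,14.30).

Shape 4 is a quadratic bezier drawn with `<path>`. Its stroke #ff0000 means score at S561, F2670. After flipping Y the toolpath is (50.26,79.61) → (47.05,91.53) → (44.92,93.40) → (43.87,85.23).

Shape 5 is a rectangle drawn with `<polygon>`. Its stroke #0000ff means cut at S891, F771. After flipping Y the toolpath is (22.71,97.07) → (70.42,97.07) → (70.42,62.34) → (22.71,62.34) → (22.71,97.07), returning to the start.

Shape 6 is a regular polygon drawn with `<path>`. Its stroke #ff0000 means score at S561, F2670. After flipping Y the toolpath is (4.33,49.84) → (14.55,60.50) → (28.89,56.98) → (33.01,42.80) → (22.79,32.14) → (8.45,35.66) → (4.33,49.84), returning to the start.

Shape 7 is a rectangle drawn with `<path>`. Its stroke #0000ff means cut at S891, F771. After flipping Y the toolpath is (27.31,58.48) → (51.70,58.48) → (51.70,9.08) → (27.31,9.08) → (27.31,58.48), returning to the start.

(bCNC post)
(Date: synthetic)
G21
G90
G0 X59.41 Y14.33
M3 S891
G01 X66.22 Y24.51 F771
G01 X72.33 Y47.29
G01 X77.76 Y82.67
M5
G0 X47.13 Y34.79
M3 S561
G01 X67.42 Y39.12 F2670
G01 X86.73 Y42.18
G01 X92.25 Y47.34
M5
G0 X81.15 Y15.68
M3 S891
G01 X61.46 Y23.61 F771
G01 X45.96 Y23.15
G01 X34.66 Y14.30
M5
G0 X50.26 Y79.61
M3 S561
G01 X47.05 Y91.53 F2670
G01 X44.92 Y93.40
G01 X43.87 Y85.23
M5
G0 X22.71 Y97.07
M3 S891
G01 X70.42 Y97.07 F771
G01 X70.42 Y62.34
G01 X22.71 Y62.34
G01 X22.71 Y97.07
M5
G0 X4.33 Y49.84
M3 S561
G01 X14.55 Y60.50 F2670
G01 X28.89 Y56.98
G01 X33.01 Y42.80
G01 X22.79 Y32.14
G01 X8.45 Y35.66
G01 X4.33 Y49.84
M5
G0 X27.31 Y58.48
M3 S891
G01 X51.70 Y58.48 F771
G01 X51.70 Y9.08
G01 X27.31 Y9.08
G01 X27.31 Y58.48
M5
G0 X0.00 Y0.00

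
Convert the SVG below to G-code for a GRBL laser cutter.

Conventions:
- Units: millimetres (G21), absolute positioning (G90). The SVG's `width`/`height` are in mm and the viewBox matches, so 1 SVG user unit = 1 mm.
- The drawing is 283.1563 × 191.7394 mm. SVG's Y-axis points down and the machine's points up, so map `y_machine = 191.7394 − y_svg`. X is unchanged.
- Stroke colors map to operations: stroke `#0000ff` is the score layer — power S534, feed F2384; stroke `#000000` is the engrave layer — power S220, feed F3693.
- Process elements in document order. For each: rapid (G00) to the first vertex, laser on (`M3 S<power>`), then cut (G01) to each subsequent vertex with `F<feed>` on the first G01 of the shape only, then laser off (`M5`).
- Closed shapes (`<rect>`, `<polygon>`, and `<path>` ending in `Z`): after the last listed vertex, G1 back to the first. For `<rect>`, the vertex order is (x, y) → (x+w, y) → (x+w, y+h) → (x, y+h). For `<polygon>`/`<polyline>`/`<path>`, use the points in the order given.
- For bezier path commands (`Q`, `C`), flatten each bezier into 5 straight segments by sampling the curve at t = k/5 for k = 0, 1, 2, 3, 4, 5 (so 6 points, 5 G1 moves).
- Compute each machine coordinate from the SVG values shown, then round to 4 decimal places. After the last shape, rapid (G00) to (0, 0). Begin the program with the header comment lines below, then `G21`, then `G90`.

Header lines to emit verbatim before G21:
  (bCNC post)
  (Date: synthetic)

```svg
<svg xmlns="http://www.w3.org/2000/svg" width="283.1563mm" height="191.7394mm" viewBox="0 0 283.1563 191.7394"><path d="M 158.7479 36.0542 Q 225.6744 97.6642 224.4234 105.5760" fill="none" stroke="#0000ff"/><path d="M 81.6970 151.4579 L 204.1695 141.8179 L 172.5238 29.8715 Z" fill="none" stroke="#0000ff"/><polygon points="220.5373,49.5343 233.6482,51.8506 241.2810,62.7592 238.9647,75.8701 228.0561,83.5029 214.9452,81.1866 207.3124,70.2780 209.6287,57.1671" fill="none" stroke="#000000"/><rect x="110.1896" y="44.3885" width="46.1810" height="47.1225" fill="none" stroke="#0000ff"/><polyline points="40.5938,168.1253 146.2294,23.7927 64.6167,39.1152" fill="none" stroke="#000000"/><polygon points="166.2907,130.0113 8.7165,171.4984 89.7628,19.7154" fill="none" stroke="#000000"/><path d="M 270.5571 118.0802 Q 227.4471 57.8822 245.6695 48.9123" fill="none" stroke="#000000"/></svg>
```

(bCNC post)
(Date: synthetic)
G21
G90
G00 X158.7479 Y155.6852
M3 S534
G01 X182.7914 Y133.1891 F2384
G01 X201.3807 Y114.9889
G01 X214.5158 Y101.0846
G01 X222.1967 Y91.4760
G01 X224.4234 Y86.1634
M5
G00 X81.6970 Y40.2815
M3 S534
G01 X204.1695 Y49.9215 F2384
G01 X172.5238 Y161.8679
G01 X81.6970 Y40.2815
M5
G00 X220.5373 Y142.2051
M3 S220
G01 X233.6482 Y139.8888 F3693
G01 X241.2810 Y128.9802
G01 X238.9647 Y115.8693
G01 X228.0561 Y108.2365
G01 X214.9452 Y110.5528
G01 X207.3124 Y121.4614
G01 X209.6287 Y134.5723
G01 X220.5373 Y142.2051
M5
G00 X110.1896 Y147.3509
M3 S534
G01 X156.3706 Y147.3509 F2384
G01 X156.3706 Y100.2284
G01 X110.1896 Y100.2284
G01 X110.1896 Y147.3509
M5
G00 X40.5938 Y23.6141
M3 S220
G01 X146.2294 Y167.9467 F3693
G01 X64.6167 Y152.6242
M5
G00 X166.2907 Y61.7281
M3 S220
G01 X8.7165 Y20.2410 F3693
G01 X89.7628 Y172.0240
G01 X166.2907 Y61.7281
M5
G00 X270.5571 Y73.6592
M3 S220
G01 X255.7664 Y95.6893 F3693
G01 X245.8823 Y113.6211
G01 X240.9048 Y127.4547
G01 X240.8338 Y137.1900
G01 X245.6695 Y142.8271
M5
G00 X0.0000 Y0.0000

1 u = 1 mm; y_m = 191.7394 − y.

[1] `<path>` quadratic bezier, #0000ff→score S534 F2384: (158.7479,155.6852) → (182.7914,133.1891) → (201.3807,114.9889) → (214.5158,101.0846) → (222.1967,91.4760) → (224.4234,86.1634)

[2] `<path>` closed polygon, #0000ff→score S534 F2384: (81.6970,40.2815) → (204.1695,49.9215) → (172.5238,161.8679) → (81.6970,40.2815) (closed)

[3] `<polygon>` regular polygon, #000000→engrave S220 F3693: (220.5373,142.2051) → (233.6482,139.8888) → (241.2810,128.9802) → (238.9647,115.8693) → (228.0561,108.2365) → (214.9452,110.5528) → (207.3124,121.4614) → (209.6287,134.5723) → (220.5373,142.2051) (closed)

[4] `<rect>` rectangle, #0000ff→score S534 F2384: (110.1896,147.3509) → (156.3706,147.3509) → (156.3706,100.2284) → (110.1896,100.2284) → (110.1896,147.3509) (closed)

[5] `<polyline>` open polyline, #000000→engrave S220 F3693: (40.5938,23.6141) → (146.2294,167.9467) → (64.6167,152.6242)

[6] `<polygon>` closed polygon, #000000→engrave S220 F3693: (166.2907,61.7281) → (8.7165,20.2410) → (89.7628,172.0240) → (166.2907,61.7281) (closed)

[7] `<path>` quadratic bezier, #000000→engrave S220 F3693: (270.5571,73.6592) → (255.7664,95.6893) → (245.8823,113.6211) → (240.9048,127.4547) → (240.8338,137.1900) → (245.6695,142.8271)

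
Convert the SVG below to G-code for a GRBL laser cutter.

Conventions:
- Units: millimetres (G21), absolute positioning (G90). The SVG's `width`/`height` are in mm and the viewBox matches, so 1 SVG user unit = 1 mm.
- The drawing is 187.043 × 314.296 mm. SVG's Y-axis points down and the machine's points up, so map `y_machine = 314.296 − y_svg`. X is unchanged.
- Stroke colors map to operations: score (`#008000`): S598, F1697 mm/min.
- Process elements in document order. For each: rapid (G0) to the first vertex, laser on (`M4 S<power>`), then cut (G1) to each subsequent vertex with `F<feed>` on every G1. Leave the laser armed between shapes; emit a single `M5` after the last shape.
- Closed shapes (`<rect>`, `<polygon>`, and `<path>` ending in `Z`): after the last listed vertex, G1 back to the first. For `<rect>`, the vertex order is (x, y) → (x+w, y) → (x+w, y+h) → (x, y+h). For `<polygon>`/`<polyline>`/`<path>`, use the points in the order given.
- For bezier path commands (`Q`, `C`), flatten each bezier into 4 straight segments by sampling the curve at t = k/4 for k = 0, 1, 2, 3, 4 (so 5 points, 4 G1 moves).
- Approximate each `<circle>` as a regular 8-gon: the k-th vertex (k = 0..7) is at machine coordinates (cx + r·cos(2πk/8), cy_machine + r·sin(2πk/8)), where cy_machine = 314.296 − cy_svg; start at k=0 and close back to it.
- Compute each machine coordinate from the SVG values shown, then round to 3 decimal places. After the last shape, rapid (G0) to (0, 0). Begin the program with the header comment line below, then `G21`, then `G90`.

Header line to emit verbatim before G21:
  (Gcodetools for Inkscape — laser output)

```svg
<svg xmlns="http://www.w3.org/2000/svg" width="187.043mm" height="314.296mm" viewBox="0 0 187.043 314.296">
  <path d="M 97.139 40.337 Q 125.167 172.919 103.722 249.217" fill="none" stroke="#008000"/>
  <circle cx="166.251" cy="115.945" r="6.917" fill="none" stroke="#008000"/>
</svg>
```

(Gcodetools for Inkscape — laser output)
G21
G90
G0 X97.139 Y273.959
M4 S598
G1 X108.061 Y211.186 F1697
G1 X112.799 Y155.448 F1697
G1 X111.352 Y106.746 F1697
G1 X103.722 Y65.079 F1697
G0 X173.168 Y198.351
M4 S598
G1 X171.142 Y203.242 F1697
G1 X166.251 Y205.268 F1697
G1 X161.360 Y203.242 F1697
G1 X159.334 Y198.351 F1697
G1 X161.360 Y193.460 F1697
G1 X166.251 Y191.434 F1697
G1 X171.142 Y193.460 F1697
G1 X173.168 Y198.351 F1697
M5
G0 X0.000 Y0.000

viewBox `0 0 187.043 314.296` with mm width/height → 1 unit = 1 mm. Flip: y_m = 314.296 − y_svg.

**Shape 1** — `<path>` quadratic bezier, stroke `#008000` → score (S598, F1697). Control points (SVG): P0=(97.139,40.337), P1=(125.167,172.919), P2=(103.722,249.217); sampled at t=k/4. Machine vertices: (97.139,273.959) → (108.061,211.186) → (112.799,155.448) → (111.352,106.746) → (103.722,65.079). Open path.

**Shape 2** — `<circle>` circle, stroke `#008000` → score (S598, F1697). Machine vertices: (173.168,198.351) → (171.142,203.242) → (166.251,205.268) → (161.360,203.242) → (159.334,198.351) → (161.360,193.460) → (166.251,191.434) → (171.142,193.460) → (173.168,198.351). Closed: final G1 returns to the first vertex.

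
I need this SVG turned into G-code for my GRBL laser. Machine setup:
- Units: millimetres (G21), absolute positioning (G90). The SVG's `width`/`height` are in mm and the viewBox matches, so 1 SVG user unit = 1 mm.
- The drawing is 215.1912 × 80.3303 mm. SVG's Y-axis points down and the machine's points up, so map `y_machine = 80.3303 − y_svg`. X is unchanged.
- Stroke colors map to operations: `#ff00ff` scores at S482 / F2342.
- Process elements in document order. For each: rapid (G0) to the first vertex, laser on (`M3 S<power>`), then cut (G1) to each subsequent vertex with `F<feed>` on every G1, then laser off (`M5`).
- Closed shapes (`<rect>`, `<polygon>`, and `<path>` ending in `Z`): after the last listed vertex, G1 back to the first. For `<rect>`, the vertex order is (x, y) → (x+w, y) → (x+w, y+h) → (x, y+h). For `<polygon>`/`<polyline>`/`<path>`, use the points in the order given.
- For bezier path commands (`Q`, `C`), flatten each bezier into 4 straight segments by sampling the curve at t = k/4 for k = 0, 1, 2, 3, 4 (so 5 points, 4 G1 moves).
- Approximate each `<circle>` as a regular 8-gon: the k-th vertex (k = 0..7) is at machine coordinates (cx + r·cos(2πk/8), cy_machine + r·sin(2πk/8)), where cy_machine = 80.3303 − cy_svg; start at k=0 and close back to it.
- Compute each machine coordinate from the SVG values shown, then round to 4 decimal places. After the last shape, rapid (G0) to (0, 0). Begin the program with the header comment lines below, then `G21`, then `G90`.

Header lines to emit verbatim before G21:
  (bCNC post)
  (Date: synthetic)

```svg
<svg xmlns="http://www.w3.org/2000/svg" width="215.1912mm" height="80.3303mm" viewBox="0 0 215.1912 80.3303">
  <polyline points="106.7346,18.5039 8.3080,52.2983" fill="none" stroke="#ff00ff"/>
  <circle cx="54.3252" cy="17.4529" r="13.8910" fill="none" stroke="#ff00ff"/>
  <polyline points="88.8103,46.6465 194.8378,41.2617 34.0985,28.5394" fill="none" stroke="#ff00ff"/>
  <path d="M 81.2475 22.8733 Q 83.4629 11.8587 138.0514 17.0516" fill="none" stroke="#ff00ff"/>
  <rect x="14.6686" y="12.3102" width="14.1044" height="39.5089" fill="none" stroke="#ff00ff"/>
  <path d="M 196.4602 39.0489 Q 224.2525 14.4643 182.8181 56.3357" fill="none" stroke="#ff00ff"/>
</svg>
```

(bCNC post)
(Date: synthetic)
G21
G90
G0 X106.7346 Y61.8264
M3 S482
G1 X8.3080 Y28.0320 F2342
M5
G0 X68.2162 Y62.8774
M3 S482
G1 X64.1476 Y72.6998 F2342
G1 X54.3252 Y76.7684 F2342
G1 X44.5028 Y72.6998 F2342
G1 X40.4342 Y62.8774 F2342
G1 X44.5028 Y53.0550 F2342
G1 X54.3252 Y48.9864 F2342
G1 X64.1476 Y53.0550 F2342
G1 X68.2162 Y62.8774 F2342
M5
G0 X88.8103 Y33.6838
M3 S482
G1 X194.8378 Y39.0686 F2342
G1 X34.0985 Y51.7909 F2342
M5
G0 X81.2475 Y57.4570
M3 S482
G1 X85.6285 Y61.9513 F2342
G1 X96.5562 Y64.4197 F2342
G1 X114.0305 Y64.8622 F2342
G1 X138.0514 Y63.2787 F2342
M5
G0 X14.6686 Y68.0201
M3 S482
G1 X28.7730 Y68.0201 F2342
G1 X28.7730 Y28.5112 F2342
G1 X14.6686 Y28.5112 F2342
G1 X14.6686 Y68.0201 F2342
M5
G0 X196.4602 Y41.2814
M3 S482
G1 X206.0297 Y49.4202 F2342
G1 X206.9458 Y49.2520 F2342
G1 X199.2086 Y40.7768 F2342
G1 X182.8181 Y23.9946 F2342
M5
G0 X0.0000 Y0.0000

Since the viewBox matches the mm dimensions, user units are millimetres directly. The only transform is the Y-flip y_m = 80.3303 − y_svg.

Shape 1 is a line segment drawn with `<polyline>`. Its stroke #ff00ff means score at S482, F2342. After flipping Y the toolpath is (106.7346,61.8264) → (8.3080,28.0320).

Shape 2 is a circle drawn with `<circle>`. Its stroke #ff00ff means score at S482, F2342. After flipping Y the toolpath is (68.2162,62.8774) → (64.1476,72.6998) → (54.3252,76.7684) → (44.5028,72.6998) → (40.4342,62.8774) → (44.5028,53.0550) → (54.3252,48.9864) → (64.1476,53.0550) → (68.2162,62.8774), returning to the start.

Shape 3 is a open polyline drawn with `<polyline>`. Its stroke #ff00ff means score at S482, F2342. After flipping Y the toolpath is (88.8103,33.6838) → (194.8378,39.0686) → (34.0985,51.7909).

Shape 4 is a quadratic bezier drawn with `<path>`. Its stroke #ff00ff means score at S482, F2342. After flipping Y the toolpath is (81.2475,57.4570) → (85.6285,61.9513) → (96.5562,64.4197) → (114.0305,64.8622) → (138.0514,63.2787).

Shape 5 is a rectangle drawn with `<rect>`. Its stroke #ff00ff means score at S482, F2342. After flipping Y the toolpath is (14.6686,68.0201) → (28.7730,68.0201) → (28.7730,28.5112) → (14.6686,28.5112) → (14.6686,68.0201), returning to the start.

Shape 6 is a quadratic bezier drawn with `<path>`. Its stroke #ff00ff means score at S482, F2342. After flipping Y the toolpath is (196.4602,41.2814) → (206.0297,49.4202) → (206.9458,49.2520) → (199.2086,40.7768) → (182.8181,23.9946).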